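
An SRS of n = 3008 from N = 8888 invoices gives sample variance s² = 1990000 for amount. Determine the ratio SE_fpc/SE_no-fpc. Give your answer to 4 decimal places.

f = n/N = 3008/8888 = 0.33843384.
SE_no-fpc = √(s²/n) = 25.720987; SE_fpc = √((1−f)s²/n) = 20.920606.
Ratio = √(1−f) = 0.81336717.

0.8134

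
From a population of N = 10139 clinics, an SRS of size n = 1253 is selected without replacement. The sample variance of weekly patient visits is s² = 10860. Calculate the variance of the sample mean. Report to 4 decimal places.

Under SRS without replacement, Var(ȳ) = (1 − f)·s²/n with f = n/N = 1253/10139 = 0.12358221.
Var(ȳ) = (1 − 0.12358221)·10860/1253 = 0.87641779·8.6671987 = 7.5960872.

7.5961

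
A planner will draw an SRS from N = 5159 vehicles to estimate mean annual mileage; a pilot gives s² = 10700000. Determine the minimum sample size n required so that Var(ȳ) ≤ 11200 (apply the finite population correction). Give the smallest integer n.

Without fpc, n₀ = s²/D = 10700000/11200 = 955.3571.
With fpc, (1 − n/N)·s²/n ≤ D requires n ≥ n₀/(1 + n₀/N) = 955.3571/(1 + 955.3571/5159) = 806.0843.
Rounding up, n = 807.

807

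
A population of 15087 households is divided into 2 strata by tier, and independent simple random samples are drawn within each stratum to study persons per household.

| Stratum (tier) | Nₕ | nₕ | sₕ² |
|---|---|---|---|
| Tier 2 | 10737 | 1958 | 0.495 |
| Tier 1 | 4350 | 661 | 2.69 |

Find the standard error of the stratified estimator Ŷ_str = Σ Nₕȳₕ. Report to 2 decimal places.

Var(Ŷ_str) = Σₕ Nₕ²(1 − fₕ)sₕ²/nₕ.
Tier 2: 10737²·(1 − 1958/10737)·0.495/1958 = 23829.806.
Tier 1: 4350²·(1 − 661/4350)·2.69/661 = 65305.346.
Sum = 89135.152.
SE = √(89135.152) = 298.56.

298.56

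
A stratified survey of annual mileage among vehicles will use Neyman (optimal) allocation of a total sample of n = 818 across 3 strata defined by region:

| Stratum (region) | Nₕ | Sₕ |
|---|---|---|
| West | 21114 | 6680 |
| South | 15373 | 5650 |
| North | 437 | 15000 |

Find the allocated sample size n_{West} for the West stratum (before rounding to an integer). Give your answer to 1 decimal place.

492.1

Neyman allocation: nₕ = n·NₕSₕ / Σⱼ NⱼSⱼ.
Σ NⱼSⱼ = 21114·6680 + 15373·5650 + 437·15000 = 2.3445397 × 10^8.
n_{West} = 818·21114·6680 / (2.3445397 × 10^8) = 492.1.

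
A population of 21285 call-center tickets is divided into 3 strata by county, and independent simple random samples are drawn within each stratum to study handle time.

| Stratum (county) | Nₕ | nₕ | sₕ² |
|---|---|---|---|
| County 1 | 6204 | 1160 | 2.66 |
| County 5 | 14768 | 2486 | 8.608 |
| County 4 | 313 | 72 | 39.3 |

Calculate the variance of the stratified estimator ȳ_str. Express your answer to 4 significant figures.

Var(ȳ_str) = Σₕ Wₕ²(1 − fₕ)sₕ²/nₕ with Wₕ = Nₕ/N, N = 21285.
County 1: Wₕ = 0.29147287; term = 0.29147287²·(1 − 0.18697614)·2.66/1160 = 1.5838834 × 10^-4.
County 5: Wₕ = 0.69382194; term = 0.69382194²·(1 − 0.16833694)·8.608/2486 = 0.0013862597.
County 4: Wₕ = 0.01470519; term = 0.01470519²·(1 − 0.23003195)·39.3/72 = 9.0881215 × 10^-5.
Sum = 0.0016355293.

0.001636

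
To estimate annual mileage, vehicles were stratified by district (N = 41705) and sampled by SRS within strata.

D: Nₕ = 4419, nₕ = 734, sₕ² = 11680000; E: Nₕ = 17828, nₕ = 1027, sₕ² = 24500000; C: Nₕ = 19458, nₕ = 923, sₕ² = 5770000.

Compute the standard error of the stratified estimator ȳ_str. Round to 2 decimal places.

74.52

Var(ȳ_str) = Σₕ Wₕ²(1 − fₕ)sₕ²/nₕ with Wₕ = Nₕ/N, N = 41705.
D: Wₕ = 0.10595852; term = 0.10595852²·(1 − 0.16610093)·11680000/734 = 148.98139.
E: Wₕ = 0.42747872; term = 0.42747872²·(1 − 0.05760601)·24500000/1027 = 4108.2527.
C: Wₕ = 0.46656276; term = 0.46656276²·(1 − 0.04743550)·5770000/923 = 1296.2496.
Sum = 5553.4837.
SE = √(5553.4837) = 74.52.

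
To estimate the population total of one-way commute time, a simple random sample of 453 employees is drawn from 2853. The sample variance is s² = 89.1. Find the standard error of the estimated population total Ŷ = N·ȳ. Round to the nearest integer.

1161

Var(Ŷ) = N²·Var(ȳ) = N²·(1 − n/N)·s²/n.
f = 453/2853 = 0.15878023; Var(ȳ) = 0.84121977·89.1/453 = 0.16545846.
Var(Ŷ) = 2853² · 0.16545846 = 1.3467672 × 10^6.
SE(Ŷ) = √(1.3467672 × 10^6) = 1161.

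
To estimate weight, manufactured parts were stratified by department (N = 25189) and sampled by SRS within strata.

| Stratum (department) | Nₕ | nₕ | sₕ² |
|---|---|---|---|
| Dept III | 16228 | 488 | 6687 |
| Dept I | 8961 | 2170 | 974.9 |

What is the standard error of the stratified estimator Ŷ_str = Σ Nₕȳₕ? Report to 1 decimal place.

59392.3

Var(Ŷ_str) = Σₕ Nₕ²(1 − fₕ)sₕ²/nₕ.
Dept III: 16228²·(1 − 488/16228)·6687/488 = 3.5001063 × 10^9.
Dept I: 8961²·(1 − 2170/8961)·974.9/2170 = 2.7339499 × 10^7.
Sum = 3.5274458 × 10^9.
SE = √(3.5274458 × 10^9) = 59392.3.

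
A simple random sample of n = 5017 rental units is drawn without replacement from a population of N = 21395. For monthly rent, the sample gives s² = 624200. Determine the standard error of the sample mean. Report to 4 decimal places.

9.7592

Under SRS without replacement, Var(ȳ) = (1 − f)·s²/n with f = n/N = 5017/21395 = 0.23449404.
Var(ȳ) = (1 − 0.23449404)·624200/5017 = 0.76550596·124.41698 = 95.241941.
SE(ȳ) = √(95.241941) = 9.7592.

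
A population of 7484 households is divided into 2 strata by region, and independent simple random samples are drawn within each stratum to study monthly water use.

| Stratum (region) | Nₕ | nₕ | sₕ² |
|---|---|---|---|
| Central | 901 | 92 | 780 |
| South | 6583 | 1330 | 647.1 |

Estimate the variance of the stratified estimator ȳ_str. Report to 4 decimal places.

0.4107

Var(ȳ_str) = Σₕ Wₕ²(1 − fₕ)sₕ²/nₕ with Wₕ = Nₕ/N, N = 7484.
Central: Wₕ = 0.12039017; term = 0.12039017²·(1 − 0.10210877)·780/92 = 0.1103348.
South: Wₕ = 0.87960983; term = 0.87960983²·(1 − 0.20203555)·647.1/1330 = 0.30038861.
Sum = 0.41072341.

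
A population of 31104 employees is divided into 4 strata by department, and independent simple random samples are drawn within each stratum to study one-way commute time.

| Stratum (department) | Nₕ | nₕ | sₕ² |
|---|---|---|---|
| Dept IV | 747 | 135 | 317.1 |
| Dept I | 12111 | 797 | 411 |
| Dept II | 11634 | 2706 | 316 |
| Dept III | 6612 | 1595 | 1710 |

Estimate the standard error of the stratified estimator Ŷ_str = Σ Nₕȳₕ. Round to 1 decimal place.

Var(Ŷ_str) = Σₕ Nₕ²(1 − fₕ)sₕ²/nₕ.
Dept IV: 747²·(1 − 135/747)·317.1/135 = 1.0738274 × 10^6.
Dept I: 12111²·(1 − 797/12111)·411/797 = 7.0660984 × 10^7.
Dept II: 11634²·(1 − 2706/11634)·316/2706 = 1.212949 × 10^7.
Dept III: 6612²·(1 − 1595/6612)·1710/1595 = 3.5564145 × 10^7.
Sum = 1.1942845 × 10^8.
SE = √(1.1942845 × 10^8) = 10928.3.

10928.3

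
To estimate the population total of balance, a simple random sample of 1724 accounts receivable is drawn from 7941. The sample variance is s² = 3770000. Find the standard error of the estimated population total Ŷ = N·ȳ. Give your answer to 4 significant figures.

328600

Var(Ŷ) = N²·Var(ȳ) = N²·(1 − n/N)·s²/n.
f = 1724/7941 = 0.21710112; Var(ȳ) = 0.78289888·3770000/1724 = 1712.0237.
Var(Ŷ) = 7941² · 1712.0237 = 1.0795933 × 10^11.
SE(Ŷ) = √(1.0795933 × 10^11) = 328600.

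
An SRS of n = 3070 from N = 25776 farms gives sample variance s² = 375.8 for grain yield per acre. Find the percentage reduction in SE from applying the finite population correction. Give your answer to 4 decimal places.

f = n/N = 3070/25776 = 0.11910304.
SE_no-fpc = √(s²/n) = 0.34987201; SE_fpc = √((1−f)s²/n) = 0.32837626.
Ratio = √(1−f) = 0.93856111. Reduction = 100·(1 − 0.93856111) = 6.1439%.

6.1439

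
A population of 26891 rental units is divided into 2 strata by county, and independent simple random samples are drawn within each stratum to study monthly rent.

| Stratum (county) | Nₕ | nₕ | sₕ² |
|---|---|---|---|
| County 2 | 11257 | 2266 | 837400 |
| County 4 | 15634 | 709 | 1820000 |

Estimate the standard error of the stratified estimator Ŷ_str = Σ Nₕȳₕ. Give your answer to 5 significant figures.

797730

Var(Ŷ_str) = Σₕ Nₕ²(1 − fₕ)sₕ²/nₕ.
County 2: 11257²·(1 − 2266/11257)·837400/2266 = 3.7402766 × 10^10.
County 4: 15634²·(1 − 709/15634)·1820000/709 = 5.9897625 × 10^11.
Sum = 6.3637902 × 10^11.
SE = √(6.3637902 × 10^11) = 797730.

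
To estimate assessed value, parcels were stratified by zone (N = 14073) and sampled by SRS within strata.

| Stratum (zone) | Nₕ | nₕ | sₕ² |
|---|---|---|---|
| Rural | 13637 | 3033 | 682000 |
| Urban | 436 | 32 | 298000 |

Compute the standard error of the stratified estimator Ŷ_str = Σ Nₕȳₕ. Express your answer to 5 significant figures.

Var(Ŷ_str) = Σₕ Nₕ²(1 − fₕ)sₕ²/nₕ.
Rural: 13637²·(1 − 3033/13637)·682000/3033 = 3.2516255 × 10^10.
Urban: 436²·(1 − 32/436)·298000/32 = 1.640341 × 10^9.
Sum = 3.4156596 × 10^10.
SE = √(3.4156596 × 10^10) = 184820.

184820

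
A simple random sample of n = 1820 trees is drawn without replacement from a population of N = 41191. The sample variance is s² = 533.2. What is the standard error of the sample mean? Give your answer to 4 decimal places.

0.5292

Under SRS without replacement, Var(ȳ) = (1 − f)·s²/n with f = n/N = 1820/41191 = 0.04418441.
Var(ȳ) = (1 − 0.04418441)·533.2/1820 = 0.95581559·0.29296703 = 0.28002246.
SE(ȳ) = √(0.28002246) = 0.5292.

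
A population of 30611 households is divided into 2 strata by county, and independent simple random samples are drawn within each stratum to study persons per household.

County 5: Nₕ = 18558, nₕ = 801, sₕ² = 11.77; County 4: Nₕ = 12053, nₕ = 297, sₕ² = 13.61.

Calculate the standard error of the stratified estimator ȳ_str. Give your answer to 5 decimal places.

0.10999

Var(ȳ_str) = Σₕ Wₕ²(1 − fₕ)sₕ²/nₕ with Wₕ = Nₕ/N, N = 30611.
County 5: Wₕ = 0.60625265; term = 0.60625265²·(1 − 0.04316198)·11.77/801 = 0.0051676094.
County 4: Wₕ = 0.39374735; term = 0.39374735²·(1 − 0.02464117)·13.61/297 = 0.0069294916.
Sum = 0.012097101.
SE = √(0.012097101) = 0.10999.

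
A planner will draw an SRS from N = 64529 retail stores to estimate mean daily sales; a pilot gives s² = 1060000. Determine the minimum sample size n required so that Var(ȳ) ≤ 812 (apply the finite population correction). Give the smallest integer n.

1280

Without fpc, n₀ = s²/D = 1060000/812 = 1305.4187.
With fpc, (1 − n/N)·s²/n ≤ D requires n ≥ n₀/(1 + n₀/N) = 1305.4187/(1 + 1305.4187/64529) = 1279.5338.
Rounding up, n = 1280.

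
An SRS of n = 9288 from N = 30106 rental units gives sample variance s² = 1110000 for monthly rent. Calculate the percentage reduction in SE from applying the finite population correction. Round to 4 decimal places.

16.8441

f = n/N = 9288/30106 = 0.30850993.
SE_no-fpc = √(s²/n) = 10.932019; SE_fpc = √((1−f)s²/n) = 9.090617.
Ratio = √(1−f) = 0.83155882. Reduction = 100·(1 − 0.83155882) = 16.8441%.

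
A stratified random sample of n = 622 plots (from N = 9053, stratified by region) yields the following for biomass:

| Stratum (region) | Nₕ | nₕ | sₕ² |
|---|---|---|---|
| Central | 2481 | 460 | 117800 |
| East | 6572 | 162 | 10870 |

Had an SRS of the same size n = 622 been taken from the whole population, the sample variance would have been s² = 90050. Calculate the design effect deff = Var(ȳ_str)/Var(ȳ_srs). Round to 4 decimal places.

0.3720

Var(ȳ_str) = Σ Wₕ²(1−fₕ)sₕ²/nₕ with Wₕ = Nₕ/9053:
  Central: (2481/9053)²·(1−460/2481)·117800/460 = 15.667348
  East: (6572/9053)²·(1−162/6572)·10870/162 = 34.489355
  → Var(ȳ_str) = 50.156703.
Var(ȳ_srs) = (1 − 622/9053)·90050/622 = 134.82794.
deff = 50.156703 / 134.82794 = 0.3720.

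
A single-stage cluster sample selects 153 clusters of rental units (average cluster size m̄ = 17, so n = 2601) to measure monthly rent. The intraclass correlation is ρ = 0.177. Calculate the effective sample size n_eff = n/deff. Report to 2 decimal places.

678.76

deff = 1 + (17 − 1)·0.177 = 1 + 2.832 = 3.832.
n_eff = 2601 / 3.832 = 678.76.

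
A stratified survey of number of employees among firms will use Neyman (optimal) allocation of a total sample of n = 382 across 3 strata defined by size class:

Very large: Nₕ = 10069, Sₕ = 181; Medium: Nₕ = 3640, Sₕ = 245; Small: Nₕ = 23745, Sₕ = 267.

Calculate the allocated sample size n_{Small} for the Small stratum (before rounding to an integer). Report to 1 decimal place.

Neyman allocation: nₕ = n·NₕSₕ / Σⱼ NⱼSⱼ.
Σ NⱼSⱼ = 10069·181 + 3640·245 + 23745·267 = 9.054204 × 10^6.
n_{Small} = 382·23745·267 / (9.054204 × 10^6) = 267.5.

267.5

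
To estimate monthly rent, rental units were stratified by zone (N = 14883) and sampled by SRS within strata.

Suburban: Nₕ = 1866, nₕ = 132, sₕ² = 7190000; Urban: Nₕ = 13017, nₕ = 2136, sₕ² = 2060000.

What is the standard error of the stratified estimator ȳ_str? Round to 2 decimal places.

Var(ȳ_str) = Σₕ Wₕ²(1 − fₕ)sₕ²/nₕ with Wₕ = Nₕ/N, N = 14883.
Suburban: Wₕ = 0.12537795; term = 0.12537795²·(1 − 0.07073955)·7190000/132 = 795.6732.
Urban: Wₕ = 0.87462205; term = 0.87462205²·(1 − 0.16409311)·2060000/2136 = 616.6869.
Sum = 1412.3601.
SE = √(1412.3601) = 37.58.

37.58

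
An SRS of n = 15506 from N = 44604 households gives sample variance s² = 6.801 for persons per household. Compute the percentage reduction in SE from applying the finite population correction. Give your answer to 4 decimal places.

f = n/N = 15506/44604 = 0.34763698.
SE_no-fpc = √(s²/n) = 0.020942885; SE_fpc = √((1−f)s²/n) = 0.016915357.
Ratio = √(1−f) = 0.80768993. Reduction = 100·(1 − 0.80768993) = 19.2310%.

19.2310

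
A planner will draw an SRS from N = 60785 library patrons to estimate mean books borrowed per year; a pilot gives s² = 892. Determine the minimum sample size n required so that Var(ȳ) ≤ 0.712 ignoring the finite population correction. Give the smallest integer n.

1253

Without fpc, n₀ = s²/D = 892/0.712 = 1252.8090.
Rounding up, n = 1253.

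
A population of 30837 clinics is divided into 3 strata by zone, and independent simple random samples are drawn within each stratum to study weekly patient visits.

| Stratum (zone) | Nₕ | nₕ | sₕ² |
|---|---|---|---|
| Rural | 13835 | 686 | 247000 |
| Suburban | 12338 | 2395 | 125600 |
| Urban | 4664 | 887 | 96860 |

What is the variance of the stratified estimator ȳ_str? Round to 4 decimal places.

77.6696

Var(ȳ_str) = Σₕ Wₕ²(1 − fₕ)sₕ²/nₕ with Wₕ = Nₕ/N, N = 30837.
Rural: Wₕ = 0.44864935; term = 0.44864935²·(1 − 0.04958439)·247000/686 = 68.881165.
Suburban: Wₕ = 0.40010377; term = 0.40010377²·(1 − 0.19411574)·125600/2395 = 6.7655341.
Urban: Wₕ = 0.15124688; term = 0.15124688²·(1 − 0.19018010)·96860/887 = 2.0229359.
Sum = 77.669635.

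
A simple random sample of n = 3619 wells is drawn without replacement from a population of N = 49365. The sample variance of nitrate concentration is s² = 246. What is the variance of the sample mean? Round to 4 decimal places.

Under SRS without replacement, Var(ȳ) = (1 − f)·s²/n with f = n/N = 3619/49365 = 0.07331105.
Var(ȳ) = (1 − 0.07331105)·246/3619 = 0.92668895·0.067974579 = 0.062991291.

0.0630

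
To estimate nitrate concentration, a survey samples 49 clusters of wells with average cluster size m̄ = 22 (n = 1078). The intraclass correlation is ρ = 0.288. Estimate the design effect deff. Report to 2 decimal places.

7.05

deff = 1 + (22 − 1)·0.288 = 1 + 6.048 = 7.048.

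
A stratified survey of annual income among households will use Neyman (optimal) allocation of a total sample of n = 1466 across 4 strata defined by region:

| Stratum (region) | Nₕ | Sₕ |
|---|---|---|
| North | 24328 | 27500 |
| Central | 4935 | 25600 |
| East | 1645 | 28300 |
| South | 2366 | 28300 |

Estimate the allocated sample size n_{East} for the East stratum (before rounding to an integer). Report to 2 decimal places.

Neyman allocation: nₕ = n·NₕSₕ / Σⱼ NⱼSⱼ.
Σ NⱼSⱼ = 24328·27500 + 4935·25600 + 1645·28300 + 2366·28300 = 9.088673 × 10^8.
n_{East} = 1466·1645·28300 / (9.088673 × 10^8) = 75.09.

75.09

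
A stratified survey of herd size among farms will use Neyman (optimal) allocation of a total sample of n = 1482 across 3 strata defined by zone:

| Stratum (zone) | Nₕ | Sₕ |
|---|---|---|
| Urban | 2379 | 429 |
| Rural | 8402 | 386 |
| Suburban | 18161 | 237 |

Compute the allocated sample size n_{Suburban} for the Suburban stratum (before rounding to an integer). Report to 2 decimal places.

744.49

Neyman allocation: nₕ = n·NₕSₕ / Σⱼ NⱼSⱼ.
Σ NⱼSⱼ = 2379·429 + 8402·386 + 18161·237 = 8.56792 × 10^6.
n_{Suburban} = 1482·18161·237 / (8.56792 × 10^6) = 744.49.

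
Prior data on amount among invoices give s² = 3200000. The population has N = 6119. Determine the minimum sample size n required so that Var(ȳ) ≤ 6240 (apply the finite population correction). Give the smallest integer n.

Without fpc, n₀ = s²/D = 3200000/6240 = 512.8205.
With fpc, (1 − n/N)·s²/n ≤ D requires n ≥ n₀/(1 + n₀/N) = 512.8205/(1 + 512.8205/6119) = 473.1655.
Rounding up, n = 474.

474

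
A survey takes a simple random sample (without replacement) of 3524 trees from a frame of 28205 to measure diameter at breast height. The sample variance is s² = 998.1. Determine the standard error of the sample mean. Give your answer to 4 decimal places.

0.4978

Under SRS without replacement, Var(ȳ) = (1 − f)·s²/n with f = n/N = 3524/28205 = 0.12494239.
Var(ȳ) = (1 − 0.12494239)·998.1/3524 = 0.87505761·0.28322928 = 0.24784194.
SE(ȳ) = √(0.24784194) = 0.4978.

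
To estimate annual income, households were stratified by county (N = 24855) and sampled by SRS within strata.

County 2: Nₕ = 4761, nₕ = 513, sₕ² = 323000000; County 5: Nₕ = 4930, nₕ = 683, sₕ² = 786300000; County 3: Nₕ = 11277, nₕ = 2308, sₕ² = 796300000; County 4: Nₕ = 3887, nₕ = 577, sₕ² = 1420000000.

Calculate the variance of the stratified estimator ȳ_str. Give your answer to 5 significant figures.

167370

Var(ȳ_str) = Σₕ Wₕ²(1 − fₕ)sₕ²/nₕ with Wₕ = Nₕ/N, N = 24855.
County 2: Wₕ = 0.19155100; term = 0.19155100²·(1 − 0.10775047)·323000000/513 = 20612.958.
County 5: Wₕ = 0.19835043; term = 0.19835043²·(1 − 0.13853955)·786300000/683 = 39018.378.
County 3: Wₕ = 0.45371153; term = 0.45371153²·(1 − 0.20466436)·796300000/2308 = 56487.321.
County 4: Wₕ = 0.15638704; term = 0.15638704²·(1 − 0.14844353)·1420000000/577 = 51253.972.
Sum = 167372.63.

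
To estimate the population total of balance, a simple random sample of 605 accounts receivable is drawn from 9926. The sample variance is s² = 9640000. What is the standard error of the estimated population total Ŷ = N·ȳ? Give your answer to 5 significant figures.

Var(Ŷ) = N²·Var(ȳ) = N²·(1 − n/N)·s²/n.
f = 605/9926 = 0.06095104; Var(ȳ) = 0.93904896·9640000/605 = 14962.698.
Var(Ŷ) = 9926² · 14962.698 = 1.4742069 × 10^12.
SE(Ŷ) = √(1.4742069 × 10^12) = 1.2142 × 10^6.

1.2142 × 10^6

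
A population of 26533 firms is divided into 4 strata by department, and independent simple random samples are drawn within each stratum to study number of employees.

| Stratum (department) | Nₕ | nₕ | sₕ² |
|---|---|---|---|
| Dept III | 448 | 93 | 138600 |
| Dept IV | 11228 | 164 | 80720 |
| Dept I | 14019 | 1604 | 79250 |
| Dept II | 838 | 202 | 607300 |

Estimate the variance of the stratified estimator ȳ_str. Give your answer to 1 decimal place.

101.7

Var(ȳ_str) = Σₕ Wₕ²(1 − fₕ)sₕ²/nₕ with Wₕ = Nₕ/N, N = 26533.
Dept III: Wₕ = 0.01688463; term = 0.01688463²·(1 − 0.20758929)·138600/93 = 0.33667738.
Dept IV: Wₕ = 0.42317115; term = 0.42317115²·(1 − 0.01460634)·80720/164 = 86.851868.
Dept I: Wₕ = 0.52836091; term = 0.52836091²·(1 − 0.11441615)·79250/1604 = 12.214789.
Dept II: Wₕ = 0.03158331; term = 0.03158331²·(1 − 0.24105012)·607300/202 = 2.2760423.
Sum = 101.67938.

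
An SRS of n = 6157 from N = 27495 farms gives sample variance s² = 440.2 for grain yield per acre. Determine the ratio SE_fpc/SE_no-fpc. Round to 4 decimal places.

f = n/N = 6157/27495 = 0.22393162.
SE_no-fpc = √(s²/n) = 0.26738709; SE_fpc = √((1−f)s²/n) = 0.23555397.
Ratio = √(1−f) = 0.88094743.

0.8809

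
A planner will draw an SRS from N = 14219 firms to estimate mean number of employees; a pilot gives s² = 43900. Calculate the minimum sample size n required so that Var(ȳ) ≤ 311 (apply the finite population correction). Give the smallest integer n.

140

Without fpc, n₀ = s²/D = 43900/311 = 141.1576.
With fpc, (1 − n/N)·s²/n ≤ D requires n ≥ n₀/(1 + n₀/N) = 141.1576/(1 + 141.1576/14219) = 139.7700.
Rounding up, n = 140.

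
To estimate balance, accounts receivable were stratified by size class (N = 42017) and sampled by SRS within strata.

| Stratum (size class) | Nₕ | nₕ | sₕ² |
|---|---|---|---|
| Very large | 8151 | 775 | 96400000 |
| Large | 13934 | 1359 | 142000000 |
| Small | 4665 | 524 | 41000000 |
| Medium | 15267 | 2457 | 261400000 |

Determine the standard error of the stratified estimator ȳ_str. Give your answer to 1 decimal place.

165.1

Var(ȳ_str) = Σₕ Wₕ²(1 − fₕ)sₕ²/nₕ with Wₕ = Nₕ/N, N = 42017.
Very large: Wₕ = 0.19399291; term = 0.19399291²·(1 − 0.09508036)·96400000/775 = 4236.0107.
Large: Wₕ = 0.33162767; term = 0.33162767²·(1 − 0.09753122)·142000000/1359 = 10370.569.
Small: Wₕ = 0.11102649; term = 0.11102649²·(1 − 0.11232583)·41000000/524 = 856.16874.
Medium: Wₕ = 0.36335293; term = 0.36335293²·(1 − 0.16093535)·261400000/2457 = 11785.64.
Sum = 27248.388.
SE = √(27248.388) = 165.1.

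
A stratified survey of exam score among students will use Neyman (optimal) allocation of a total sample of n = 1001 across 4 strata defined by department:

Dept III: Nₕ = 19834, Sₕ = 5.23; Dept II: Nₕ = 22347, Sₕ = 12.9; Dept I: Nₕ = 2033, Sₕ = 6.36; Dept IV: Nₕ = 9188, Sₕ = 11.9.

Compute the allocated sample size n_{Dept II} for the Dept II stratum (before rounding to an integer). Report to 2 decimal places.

561.11

Neyman allocation: nₕ = n·NₕSₕ / Σⱼ NⱼSⱼ.
Σ NⱼSⱼ = 19834·5.23 + 22347·12.9 + 2033·6.36 + 9188·11.9 = 514275.2.
n_{Dept II} = 1001·22347·12.9 / 514275.2 = 561.11.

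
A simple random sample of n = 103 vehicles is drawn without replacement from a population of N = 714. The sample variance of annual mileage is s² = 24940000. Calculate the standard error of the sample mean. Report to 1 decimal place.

Under SRS without replacement, Var(ȳ) = (1 − f)·s²/n with f = n/N = 103/714 = 0.14425770.
Var(ȳ) = (1 − 0.14425770)·24940000/103 = 0.85574230·242135.92 = 207205.95.
SE(ȳ) = √(207205.95) = 455.2.

455.2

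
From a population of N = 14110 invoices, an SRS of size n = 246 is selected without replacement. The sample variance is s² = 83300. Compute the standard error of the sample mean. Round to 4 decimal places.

Under SRS without replacement, Var(ȳ) = (1 − f)·s²/n with f = n/N = 246/14110 = 0.01743444.
Var(ȳ) = (1 − 0.01743444)·83300/246 = 0.98256556·338.61789 = 332.71427.
SE(ȳ) = √(332.71427) = 18.2405.

18.2405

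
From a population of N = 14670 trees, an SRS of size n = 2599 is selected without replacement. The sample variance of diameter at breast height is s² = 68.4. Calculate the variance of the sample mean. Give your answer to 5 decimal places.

0.02166

Under SRS without replacement, Var(ȳ) = (1 − f)·s²/n with f = n/N = 2599/14670 = 0.17716428.
Var(ȳ) = (1 − 0.17716428)·68.4/2599 = 0.82283572·0.026317815 = 0.021655238.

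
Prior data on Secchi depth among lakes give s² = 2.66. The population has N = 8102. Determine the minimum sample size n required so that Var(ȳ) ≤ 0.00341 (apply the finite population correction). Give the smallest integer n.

712

Without fpc, n₀ = s²/D = 2.66/0.00341 = 780.0587.
With fpc, (1 − n/N)·s²/n ≤ D requires n ≥ n₀/(1 + n₀/N) = 780.0587/(1 + 780.0587/8102) = 711.5508.
Rounding up, n = 712.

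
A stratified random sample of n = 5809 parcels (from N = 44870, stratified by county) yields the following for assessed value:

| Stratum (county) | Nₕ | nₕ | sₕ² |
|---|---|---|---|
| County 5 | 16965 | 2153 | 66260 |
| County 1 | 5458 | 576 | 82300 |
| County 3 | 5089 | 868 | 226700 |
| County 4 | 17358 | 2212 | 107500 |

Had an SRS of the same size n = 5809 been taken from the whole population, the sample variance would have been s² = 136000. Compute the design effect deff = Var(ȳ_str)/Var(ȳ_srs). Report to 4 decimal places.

0.7294

Var(ȳ_str) = Σ Wₕ²(1−fₕ)sₕ²/nₕ with Wₕ = Nₕ/44870:
  County 5: (16965/44870)²·(1−2153/16965)·66260/2153 = 3.8411638
  County 1: (5458/44870)²·(1−576/5458)·82300/576 = 1.8910217
  County 3: (5089/44870)²·(1−868/5089)·226700/868 = 2.786554
  County 4: (17358/44870)²·(1−2212/17358)·107500/2212 = 6.3461282
  → Var(ȳ_str) = 14.864868.
Var(ȳ_srs) = (1 − 5809/44870)·136000/5809 = 20.380969.
deff = 14.864868 / 20.380969 = 0.7294.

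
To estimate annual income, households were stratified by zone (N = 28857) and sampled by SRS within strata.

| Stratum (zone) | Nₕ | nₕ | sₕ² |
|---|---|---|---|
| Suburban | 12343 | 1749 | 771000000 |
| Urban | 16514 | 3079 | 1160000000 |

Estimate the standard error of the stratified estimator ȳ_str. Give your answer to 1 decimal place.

Var(ȳ_str) = Σₕ Wₕ²(1 − fₕ)sₕ²/nₕ with Wₕ = Nₕ/N, N = 28857.
Suburban: Wₕ = 0.42772984; term = 0.42772984²·(1 − 0.14169975)·771000000/1749 = 69221.803.
Urban: Wₕ = 0.57227016; term = 0.57227016²·(1 − 0.18644786)·1160000000/3079 = 100377.39.
Sum = 169599.19.
SE = √(169599.19) = 411.8.

411.8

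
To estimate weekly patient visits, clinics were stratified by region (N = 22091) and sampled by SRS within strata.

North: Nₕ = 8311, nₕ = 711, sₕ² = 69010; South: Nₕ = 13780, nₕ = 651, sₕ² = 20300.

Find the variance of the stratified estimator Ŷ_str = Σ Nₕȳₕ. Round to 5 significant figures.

Var(Ŷ_str) = Σₕ Nₕ²(1 − fₕ)sₕ²/nₕ.
North: 8311²·(1 − 711/8311)·69010/711 = 6.1306892 × 10^9.
South: 13780²·(1 − 651/13780)·20300/651 = 5.6415172 × 10^9.
Sum = 1.1772206 × 10^10.

1.1772 × 10^10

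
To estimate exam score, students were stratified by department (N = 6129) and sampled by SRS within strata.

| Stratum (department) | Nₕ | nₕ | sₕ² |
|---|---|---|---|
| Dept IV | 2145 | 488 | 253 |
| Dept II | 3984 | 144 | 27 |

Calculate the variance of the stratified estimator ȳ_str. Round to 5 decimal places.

Var(ȳ_str) = Σₕ Wₕ²(1 − fₕ)sₕ²/nₕ with Wₕ = Nₕ/N, N = 6129.
Dept IV: Wₕ = 0.34997553; term = 0.34997553²·(1 − 0.22750583)·253/488 = 0.049053642.
Dept II: Wₕ = 0.65002447; term = 0.65002447²·(1 − 0.03614458)·27/144 = 0.076361172.
Sum = 0.12541481.

0.12541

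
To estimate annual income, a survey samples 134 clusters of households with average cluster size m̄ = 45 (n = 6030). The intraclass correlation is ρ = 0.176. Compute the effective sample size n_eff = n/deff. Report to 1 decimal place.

deff = 1 + (45 − 1)·0.176 = 1 + 7.744 = 8.744.
n_eff = 6030 / 8.744 = 689.6.

689.6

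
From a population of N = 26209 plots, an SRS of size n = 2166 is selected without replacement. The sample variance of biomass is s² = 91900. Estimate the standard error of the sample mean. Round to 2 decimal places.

Under SRS without replacement, Var(ȳ) = (1 − f)·s²/n with f = n/N = 2166/26209 = 0.08264337.
Var(ȳ) = (1 − 0.08264337)·91900/2166 = 0.91735663·42.42844 = 38.92201.
SE(ȳ) = √(38.92201) = 6.24.

6.24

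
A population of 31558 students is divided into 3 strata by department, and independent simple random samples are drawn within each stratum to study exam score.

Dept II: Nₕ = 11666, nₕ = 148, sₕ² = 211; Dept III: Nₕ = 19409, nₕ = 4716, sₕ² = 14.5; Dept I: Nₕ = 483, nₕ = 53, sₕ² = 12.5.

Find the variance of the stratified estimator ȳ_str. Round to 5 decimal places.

Var(ȳ_str) = Σₕ Wₕ²(1 − fₕ)sₕ²/nₕ with Wₕ = Nₕ/N, N = 31558.
Dept II: Wₕ = 0.36966855; term = 0.36966855²·(1 − 0.01268644)·211/148 = 0.19235383.
Dept III: Wₕ = 0.61502630; term = 0.61502630²·(1 − 0.24298006)·14.5/4716 = 8.8041798 × 10^-4.
Dept I: Wₕ = 0.01530515; term = 0.01530515²·(1 − 0.10973085)·12.5/53 = 4.9184786 × 10^-5.
Sum = 0.19328343.

0.19328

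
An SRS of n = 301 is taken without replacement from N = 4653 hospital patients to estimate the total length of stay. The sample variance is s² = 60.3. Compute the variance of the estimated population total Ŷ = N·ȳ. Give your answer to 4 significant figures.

4.057 × 10^6

Var(Ŷ) = N²·Var(ȳ) = N²·(1 − n/N)·s²/n.
f = 301/4653 = 0.06468945; Var(ȳ) = 0.93531055·60.3/301 = 0.18737284.
Var(Ŷ) = 4653² · 0.18737284 = 4.0566986 × 10^6.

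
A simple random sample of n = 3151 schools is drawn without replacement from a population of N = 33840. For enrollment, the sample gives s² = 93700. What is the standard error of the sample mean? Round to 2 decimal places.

Under SRS without replacement, Var(ȳ) = (1 − f)·s²/n with f = n/N = 3151/33840 = 0.09311466.
Var(ȳ) = (1 − 0.09311466)·93700/3151 = 0.90688534·29.736592 = 26.967679.
SE(ȳ) = √(26.967679) = 5.19.

5.19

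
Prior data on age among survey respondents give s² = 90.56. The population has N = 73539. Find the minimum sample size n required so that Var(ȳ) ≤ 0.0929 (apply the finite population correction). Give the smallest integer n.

963

Without fpc, n₀ = s²/D = 90.56/0.0929 = 974.8116.
With fpc, (1 − n/N)·s²/n ≤ D requires n ≥ n₀/(1 + n₀/N) = 974.8116/(1 + 974.8116/73539) = 962.0588.
Rounding up, n = 963.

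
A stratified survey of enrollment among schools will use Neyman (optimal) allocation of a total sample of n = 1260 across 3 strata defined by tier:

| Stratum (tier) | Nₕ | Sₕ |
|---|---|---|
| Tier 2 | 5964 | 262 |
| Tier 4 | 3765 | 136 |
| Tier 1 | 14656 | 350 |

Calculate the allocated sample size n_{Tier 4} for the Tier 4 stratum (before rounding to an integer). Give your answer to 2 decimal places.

89.55

Neyman allocation: nₕ = n·NₕSₕ / Σⱼ NⱼSⱼ.
Σ NⱼSⱼ = 5964·262 + 3765·136 + 14656·350 = 7.204208 × 10^6.
n_{Tier 4} = 1260·3765·136 / (7.204208 × 10^6) = 89.55.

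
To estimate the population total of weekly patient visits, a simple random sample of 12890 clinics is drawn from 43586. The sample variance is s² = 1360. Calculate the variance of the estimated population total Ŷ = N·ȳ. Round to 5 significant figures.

Var(Ŷ) = N²·Var(ȳ) = N²·(1 − n/N)·s²/n.
f = 12890/43586 = 0.29573716; Var(ȳ) = 0.70426284·1360/12890 = 0.074305466.
Var(Ŷ) = 43586² · 0.074305466 = 1.4116102 × 10^8.

1.4116 × 10^8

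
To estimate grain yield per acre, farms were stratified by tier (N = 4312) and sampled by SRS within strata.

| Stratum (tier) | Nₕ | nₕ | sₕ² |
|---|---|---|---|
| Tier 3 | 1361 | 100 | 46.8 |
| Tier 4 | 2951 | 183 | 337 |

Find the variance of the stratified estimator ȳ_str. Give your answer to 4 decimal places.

0.8522

Var(ȳ_str) = Σₕ Wₕ²(1 − fₕ)sₕ²/nₕ with Wₕ = Nₕ/N, N = 4312.
Tier 3: Wₕ = 0.31563080; term = 0.31563080²·(1 − 0.07347539)·46.8/100 = 0.043197793.
Tier 4: Wₕ = 0.68436920; term = 0.68436920²·(1 − 0.06201288)·337/183 = 0.80901505.
Sum = 0.85221284.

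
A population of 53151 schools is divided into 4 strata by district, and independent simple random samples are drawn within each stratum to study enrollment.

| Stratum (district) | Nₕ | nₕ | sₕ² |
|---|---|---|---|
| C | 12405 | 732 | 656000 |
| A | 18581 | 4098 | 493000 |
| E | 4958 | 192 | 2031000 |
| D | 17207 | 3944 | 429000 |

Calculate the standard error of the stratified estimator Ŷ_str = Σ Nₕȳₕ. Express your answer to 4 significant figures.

Var(Ŷ_str) = Σₕ Nₕ²(1 − fₕ)sₕ²/nₕ.
C: 12405²·(1 − 732/12405)·656000/732 = 1.2976932 × 10^11.
A: 18581²·(1 − 4098/18581)·493000/4098 = 3.2374463 × 10^10.
E: 4958²·(1 − 192/4958)·2031000/192 = 2.4995927 × 10^11.
D: 17207²·(1 − 3944/17207)·429000/3944 = 2.4823746 × 10^10.
Sum = 4.369268 × 10^11.
SE = √(4.369268 × 10^11) = 661000.

661000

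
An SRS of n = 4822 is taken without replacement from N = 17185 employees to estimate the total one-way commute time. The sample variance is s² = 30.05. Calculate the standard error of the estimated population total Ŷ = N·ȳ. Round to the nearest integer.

1151

Var(Ŷ) = N²·Var(ȳ) = N²·(1 − n/N)·s²/n.
f = 4822/17185 = 0.28059354; Var(ȳ) = 0.71940646·30.05/4822 = 0.004483236.
Var(Ŷ) = 17185² · 0.004483236 = 1.3240082 × 10^6.
SE(Ŷ) = √(1.3240082 × 10^6) = 1151.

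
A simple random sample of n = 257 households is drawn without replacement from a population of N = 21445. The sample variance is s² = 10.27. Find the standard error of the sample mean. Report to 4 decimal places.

Under SRS without replacement, Var(ȳ) = (1 − f)·s²/n with f = n/N = 257/21445 = 0.01198415.
Var(ȳ) = (1 − 0.01198415)·10.27/257 = 0.98801585·0.039961089 = 0.03948219.
SE(ȳ) = √(0.03948219) = 0.1987.

0.1987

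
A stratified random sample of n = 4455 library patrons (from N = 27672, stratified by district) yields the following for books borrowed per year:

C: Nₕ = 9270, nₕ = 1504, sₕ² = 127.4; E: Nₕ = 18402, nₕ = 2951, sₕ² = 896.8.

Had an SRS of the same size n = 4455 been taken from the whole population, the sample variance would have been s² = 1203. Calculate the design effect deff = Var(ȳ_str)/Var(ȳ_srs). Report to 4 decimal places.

Var(ȳ_str) = Σ Wₕ²(1−fₕ)sₕ²/nₕ with Wₕ = Nₕ/27672:
  C: (9270/27672)²·(1−1504/9270)·127.4/1504 = 0.0079637499
  E: (18402/27672)²·(1−2951/18402)·896.8/2951 = 0.112841
  → Var(ȳ_str) = 0.12080475.
Var(ȳ_srs) = (1 − 4455/27672)·1203/4455 = 0.22656012.
deff = 0.12080475 / 0.22656012 = 0.5332.

0.5332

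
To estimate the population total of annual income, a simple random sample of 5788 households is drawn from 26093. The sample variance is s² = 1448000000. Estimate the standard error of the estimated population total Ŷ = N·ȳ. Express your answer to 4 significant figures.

1.151 × 10^7

Var(Ŷ) = N²·Var(ȳ) = N²·(1 − n/N)·s²/n.
f = 5788/26093 = 0.22182194; Var(ȳ) = 0.77817806·1448000000/5788 = 194678.96.
Var(Ŷ) = 26093² · 194678.96 = 1.3254613 × 10^14.
SE(Ŷ) = √(1.3254613 × 10^14) = 1.151 × 10^7.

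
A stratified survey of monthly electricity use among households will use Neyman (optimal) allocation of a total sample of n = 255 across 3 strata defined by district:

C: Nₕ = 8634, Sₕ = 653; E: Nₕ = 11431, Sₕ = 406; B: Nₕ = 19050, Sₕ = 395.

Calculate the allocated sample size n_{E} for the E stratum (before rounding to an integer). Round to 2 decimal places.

Neyman allocation: nₕ = n·NₕSₕ / Σⱼ NⱼSⱼ.
Σ NⱼSⱼ = 8634·653 + 11431·406 + 19050·395 = 1.7803738 × 10^7.
n_{E} = 255·11431·406 / (1.7803738 × 10^7) = 66.47.

66.47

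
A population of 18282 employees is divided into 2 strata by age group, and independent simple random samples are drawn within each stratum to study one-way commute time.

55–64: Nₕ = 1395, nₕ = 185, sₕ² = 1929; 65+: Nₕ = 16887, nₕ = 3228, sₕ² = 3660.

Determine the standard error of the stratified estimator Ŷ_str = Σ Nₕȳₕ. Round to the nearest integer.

Var(Ŷ_str) = Σₕ Nₕ²(1 − fₕ)sₕ²/nₕ.
55–64: 1395²·(1 − 185/1395)·1929/185 = 1.76003 × 10^7.
65+: 16887²·(1 − 3228/16887)·3660/3228 = 2.6152847 × 10^8.
Sum = 2.7912877 × 10^8.
SE = √(2.7912877 × 10^8) = 16707.

16707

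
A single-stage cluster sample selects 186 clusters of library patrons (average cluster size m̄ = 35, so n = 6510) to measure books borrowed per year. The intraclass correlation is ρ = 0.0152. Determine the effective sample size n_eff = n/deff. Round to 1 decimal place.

deff = 1 + (35 − 1)·0.0152 = 1 + 0.5168 = 1.5168.
n_eff = 6510 / 1.5168 = 4291.9.

4291.9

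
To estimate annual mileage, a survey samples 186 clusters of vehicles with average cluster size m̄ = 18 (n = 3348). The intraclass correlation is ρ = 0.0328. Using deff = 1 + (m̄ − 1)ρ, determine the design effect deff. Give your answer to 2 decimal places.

deff = 1 + (18 − 1)·0.0328 = 1 + 0.5576 = 1.5576.

1.56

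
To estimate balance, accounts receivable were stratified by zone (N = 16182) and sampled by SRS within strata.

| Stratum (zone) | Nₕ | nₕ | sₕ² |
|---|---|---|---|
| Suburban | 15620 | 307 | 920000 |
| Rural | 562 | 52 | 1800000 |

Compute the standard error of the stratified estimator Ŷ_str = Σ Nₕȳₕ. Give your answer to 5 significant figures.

Var(Ŷ_str) = Σₕ Nₕ²(1 − fₕ)sₕ²/nₕ.
Suburban: 15620²·(1 − 307/15620)·920000/307 = 7.1678806 × 10^11.
Rural: 562²·(1 − 52/562)·1800000/52 = 9.9214615 × 10^9.
Sum = 7.2670952 × 10^11.
SE = √(7.2670952 × 10^11) = 852470.

852470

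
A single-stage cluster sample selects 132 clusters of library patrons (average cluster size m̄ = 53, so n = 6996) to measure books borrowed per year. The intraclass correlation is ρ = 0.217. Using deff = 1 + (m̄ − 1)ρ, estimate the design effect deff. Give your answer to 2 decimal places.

deff = 1 + (53 − 1)·0.217 = 1 + 11.284 = 12.284.

12.28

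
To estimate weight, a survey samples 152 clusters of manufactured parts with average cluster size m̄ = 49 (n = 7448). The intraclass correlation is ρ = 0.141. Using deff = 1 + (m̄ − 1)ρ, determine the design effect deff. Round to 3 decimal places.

deff = 1 + (49 − 1)·0.141 = 1 + 6.768 = 7.768.

7.768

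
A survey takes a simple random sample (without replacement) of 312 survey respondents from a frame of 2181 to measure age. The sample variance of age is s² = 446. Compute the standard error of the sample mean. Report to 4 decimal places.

1.1068

Under SRS without replacement, Var(ȳ) = (1 − f)·s²/n with f = n/N = 312/2181 = 0.14305365.
Var(ȳ) = (1 − 0.14305365)·446/312 = 0.85694635·1.4294872 = 1.2249938.
SE(ȳ) = √(1.2249938) = 1.1068.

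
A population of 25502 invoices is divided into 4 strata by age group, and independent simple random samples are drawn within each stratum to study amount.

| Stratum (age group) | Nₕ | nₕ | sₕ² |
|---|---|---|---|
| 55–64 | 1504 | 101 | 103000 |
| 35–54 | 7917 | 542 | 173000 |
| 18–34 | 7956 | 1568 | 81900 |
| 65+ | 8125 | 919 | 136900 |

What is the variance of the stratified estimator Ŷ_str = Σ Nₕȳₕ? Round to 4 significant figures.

Var(Ŷ_str) = Σₕ Nₕ²(1 − fₕ)sₕ²/nₕ.
55–64: 1504²·(1 − 101/1504)·103000/101 = 2.1518964 × 10^9.
35–54: 7917²·(1 − 542/7917)·173000/542 = 1.863672 × 10^10.
18–34: 7956²·(1 − 1568/7956)·81900/1568 = 2.6545904 × 10^9.
65+: 8125²·(1 − 919/8125)·136900/919 = 8.7217888 × 10^9.
Sum = 3.2164996 × 10^10.

3.216 × 10^10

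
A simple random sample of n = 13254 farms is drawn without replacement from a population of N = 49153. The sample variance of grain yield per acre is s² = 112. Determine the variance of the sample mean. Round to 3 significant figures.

0.00617

Under SRS without replacement, Var(ȳ) = (1 − f)·s²/n with f = n/N = 13254/49153 = 0.26964783.
Var(ȳ) = (1 − 0.26964783)·112/13254 = 0.73035217·0.0084502792 = 0.0061716797.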